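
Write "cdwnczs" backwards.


Input string: 'cdwnczs'
Operation: reverse character order
Original order: 'c' -> 'd' -> 'w' -> 'n' -> 'c' -> 'z' -> 's'
Reversed order: 's' -> 'z' -> 'c' -> 'n' -> 'w' -> 'd' -> 'c'
Result: szcnwdc


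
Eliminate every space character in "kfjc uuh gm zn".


Input string: 'kfjc uuh gm zn'
Operation: remove all spaces
Words: 'kfjc', 'uuh', 'gm', 'zn'
Join without spaces: kfjcuuhgmzn


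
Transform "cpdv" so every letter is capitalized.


Input string: 'cpdv'
Operation: convert each letter to uppercase
Mapping: 'c'->'C', 'p'->'P', 'd'->'D', 'v'->'V'
Result: CPDV


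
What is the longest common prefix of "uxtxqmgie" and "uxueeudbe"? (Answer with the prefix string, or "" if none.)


String 1: 'uxtxqmgie'
String 2: 'uxueeudbe'
Compare position by position:
pos 0: 'u' vs 'u' match
pos 1: 'x' vs 'x' match
pos 2: 't' vs 'u' differ -> stop
Longest common prefix: "ux" (length 2)


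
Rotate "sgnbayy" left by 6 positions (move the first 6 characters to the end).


Input: 'sgnbayy', shift = 6
Operation: split at index 6 and swap parts
Front part s[0:6] = 'sgnbay'
Back part s[6:] = 'y'
Rotated = back + front = 'y' + 'sgnbay'
Result: ysgnbay


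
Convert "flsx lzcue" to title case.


Input string: 'flsx lzcue'
Operation: capitalize first letter of each word
Word transformations: 'flsx'->'Flsx', 'lzcue'->'Lzcue'
Result: Flsx Lzcue


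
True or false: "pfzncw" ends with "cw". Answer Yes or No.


Input string: 'pfzncw'
Suffix to check: 'cw'
Last 2 characters of input: 'cw'
Match: True
Result: Yes


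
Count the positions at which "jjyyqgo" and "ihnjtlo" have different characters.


String 1: 'jjyyqgo'
String 2: 'ihnjtlo'
Compare each position: pos 0: 'j'!='i', pos 1: 'j'!='h', pos 2: 'y'!='n', pos 3: 'y'!='j', pos 4: 'q'!='t', pos 5: 'g'!='l', pos 6: 'o'=='o'
Differing positions: 6
Hamming distance: 6


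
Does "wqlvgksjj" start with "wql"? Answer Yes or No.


Input string: 'wqlvgksjj'
Prefix to check: 'wql'
First 3 characters of input: 'wql'
Match: True
Result: Yes


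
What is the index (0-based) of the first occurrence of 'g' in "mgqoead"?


Input string: 'mgqoead'
Target: 'g'
Scanning left to right: s[0]='m', s[1]='g'
First match at index: 1


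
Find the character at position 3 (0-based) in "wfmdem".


Input string: 'wfmdem'
Operation: get character at index 3
Index mapping: s[0]='w', s[1]='f', s[2]='m', s[3]='d'
Result: 'd'


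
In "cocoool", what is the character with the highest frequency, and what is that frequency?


Input: 'cocoool'
Operation: tally each character
Counts: 'c':2, 'l':1, 'o':4
Maximum: 'o' appears 4 times


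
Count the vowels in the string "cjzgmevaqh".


Input string: 'cjzgmevaqh'
Operation: count vowels (a, e, i, o, u)
Scan: s[0]='c', s[1]='j', s[2]='z', s[3]='g', s[4]='m', s[5]='e' (vowel), s[6]='v', s[7]='a' (vowel), s[8]='q', s[9]='h'
Vowels found: 2
Result: 2


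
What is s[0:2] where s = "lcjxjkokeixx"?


Input string: 'lcjxjkokeixx'
Operation: slice [0:2]
Extract characters: s[0]='l', s[1]='c'
Result: lc


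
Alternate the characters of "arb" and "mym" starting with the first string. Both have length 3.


String 1: 'arb'
String 2: 'mym'
Operation: alternate characters
Pairs: 'a'+'m', 'r'+'y', 'b'+'m'
Result: amrybm


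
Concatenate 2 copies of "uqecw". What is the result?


Input string: 'uqecw'
Operation: repeat 2 times
Concatenation: 'uqecw' + 'uqecw'
Result: uqecwuqecw


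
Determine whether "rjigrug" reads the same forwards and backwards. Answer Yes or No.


Input string: 'rjigrug'
Reversed: 'gurgijr'
Compare pairs: s[0]='r' vs s[6]='g' (mismatch), s[1]='j' vs s[5]='u' (mismatch), s[2]='i' vs s[4]='r' (mismatch)
Palindrome: No


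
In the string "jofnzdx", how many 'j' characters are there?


Input string: 'jofnzdx'
Target character: 'j'
Scan each position: s[0]='j'
Matches found at indices: 0
Total: 1


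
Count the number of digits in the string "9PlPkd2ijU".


Input string: '9PlPkd2ijU'
Operation: count digit characters (0-9)
Scan: '9'(digit), 'P', 'l', 'P', 'k', 'd', '2'(digit), 'i', 'j', 'U'
Digits found: 2
Result: 2


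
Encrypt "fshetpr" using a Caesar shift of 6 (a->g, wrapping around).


Input: 'fshetpr', shift = 6
Operation: for each letter, (position + 6) mod 26
Mapping: 'f'(5+6=11)->'l', 's'(18+6=24)->'y', 'h'(7+6=13)->'n', 'e'(4+6=10)->'k', 't'(19+6=25)->'z', 'p'(15+6=21)->'v', 'r'(17+6=23)->'x'
Result: lynkzvx


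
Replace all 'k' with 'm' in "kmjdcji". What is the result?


Input string: 'kmjdcji'
Operation: replace 'k' with 'm'
Positions of 'k': 0
After replacement: mmjdcji


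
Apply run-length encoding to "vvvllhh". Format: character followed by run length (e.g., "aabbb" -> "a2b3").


Input: 'vvvllhh'
Operation: identify consecutive runs
Runs: 'vvv' -> v3, 'll' -> l2, 'hh' -> h2
Encoded: v3l2h2


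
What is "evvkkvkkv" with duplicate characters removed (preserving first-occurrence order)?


Input: 'evvkkvkkv'
Operation: keep first occurrence of each character
Scan: s[0]='e' new -> keep; s[1]='v' new -> keep; s[2]='v' seen -> skip; s[3]='k' new -> keep; s[4]='k' seen -> skip; s[5]='v' seen -> skip; s[6]='k' seen -> skip; s[7]='k' seen -> skip; s[8]='v' seen -> skip
Result: evk


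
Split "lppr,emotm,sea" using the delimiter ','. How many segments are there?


Input string: 'lppr,emotm,sea'
Delimiter: ','
Split result: 'lppr', 'emotm', 'sea'
Number of parts: 3


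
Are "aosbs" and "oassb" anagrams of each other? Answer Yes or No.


String 1: 'aosbs' -> sorted: 'aboss'
String 2: 'oassb' -> sorted: 'aboss'
Compare sorted forms: 'aboss' == 'aboss'
Anagram: Yes


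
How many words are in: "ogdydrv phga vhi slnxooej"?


Input string: 'ogdydrv phga vhi slnxooej'
Operation: split by spaces
Words found: 'ogdydrv', 'phga', 'vhi', 'slnxooej'
Word count: 4


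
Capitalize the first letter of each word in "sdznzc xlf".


Input string: 'sdznzc xlf'
Operation: capitalize first letter of each word
Word transformations: 'sdznzc'->'Sdznzc', 'xlf'->'Xlf'
Result: Sdznzc Xlf


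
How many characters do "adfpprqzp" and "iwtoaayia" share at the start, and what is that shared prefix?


String 1: 'adfpprqzp'
String 2: 'iwtoaayia'
Compare position by position:
pos 0: 'a' vs 'i' differ -> stop
Longest common prefix: "" (length 0)


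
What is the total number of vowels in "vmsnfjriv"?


Input string: 'vmsnfjriv'
Operation: count vowels (a, e, i, o, u)
Scan: s[0]='v', s[1]='m', s[2]='s', s[3]='n', s[4]='f', s[5]='j', s[6]='r', s[7]='i' (vowel), s[8]='v'
Vowels found: 1
Result: 1


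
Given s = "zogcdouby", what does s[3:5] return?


Input string: 'zogcdouby'
Operation: slice [3:5]
Extract characters: s[3]='c', s[4]='d'
Result: cd


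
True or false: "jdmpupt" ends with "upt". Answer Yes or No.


Input string: 'jdmpupt'
Suffix to check: 'upt'
Last 3 characters of input: 'upt'
Match: True
Result: Yes


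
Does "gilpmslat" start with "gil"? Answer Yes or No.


Input string: 'gilpmslat'
Prefix to check: 'gil'
First 3 characters of input: 'gil'
Match: True
Result: Yes


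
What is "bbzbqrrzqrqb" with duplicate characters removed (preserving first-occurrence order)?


Input: 'bbzbqrrzqrqb'
Operation: keep first occurrence of each character
Scan: s[0]='b' new -> keep; s[1]='b' seen -> skip; s[2]='z' new -> keep; s[3]='b' seen -> skip; s[4]='q' new -> keep; s[5]='r' new -> keep; s[6]='r' seen -> skip; s[7]='z' seen -> skip; s[8]='q' seen -> skip; s[9]='r' seen -> skip; s[10]='q' seen -> skip; s[11]='b' seen -> skip
Result: bzqr


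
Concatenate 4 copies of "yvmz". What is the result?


Input string: 'yvmz'
Operation: repeat 4 times
Concatenation: 'yvmz' + 'yvmz' + 'yvmz' + 'yvmz'
Result: yvmzyvmzyvmzyvmz


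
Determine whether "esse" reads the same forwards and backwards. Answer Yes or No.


Input string: 'esse'
Reversed: 'esse'
Compare pairs: s[0]='e' vs s[3]='e' (match), s[1]='s' vs s[2]='s' (match)
Palindrome: Yes


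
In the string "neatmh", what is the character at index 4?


Input string: 'neatmh'
Operation: get character at index 4
Index mapping: s[0]='n', s[1]='e', s[2]='a', s[3]='t', s[4]='m'
Result: 'm'


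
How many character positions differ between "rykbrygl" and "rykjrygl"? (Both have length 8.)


String 1: 'rykbrygl'
String 2: 'rykjrygl'
Compare each position: pos 0: 'r'=='r', pos 1: 'y'=='y', pos 2: 'k'=='k', pos 3: 'b'!='j', pos 4: 'r'=='r', pos 5: 'y'=='y', pos 6: 'g'=='g', pos 7: 'l'=='l'
Differing positions: 1
Hamming distance: 1


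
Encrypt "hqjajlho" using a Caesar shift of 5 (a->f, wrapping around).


Input: 'hqjajlho', shift = 5
Operation: for each letter, (position + 5) mod 26
Mapping: 'h'(7+5=12)->'m', 'q'(16+5=21)->'v', 'j'(9+5=14)->'o', 'a'(0+5=5)->'f', 'j'(9+5=14)->'o', 'l'(11+5=16)->'q', 'h'(7+5=12)->'m', 'o'(14+5=19)->'t'
Result: mvofoqmt


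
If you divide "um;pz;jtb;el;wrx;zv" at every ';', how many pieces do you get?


Input string: 'um;pz;jtb;el;wrx;zv'
Delimiter: ';'
Split result: 'um', 'pz', 'jtb', 'el', 'wrx', 'zv'
Number of parts: 6


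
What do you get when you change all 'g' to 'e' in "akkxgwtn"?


Input string: 'akkxgwtn'
Operation: replace 'g' with 'e'
Positions of 'g': 4
After replacement: akkxewtn


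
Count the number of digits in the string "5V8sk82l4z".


Input string: '5V8sk82l4z'
Operation: count digit characters (0-9)
Scan: '5'(digit), 'V', '8'(digit), 's', 'k', '8'(digit), '2'(digit), 'l', '4'(digit), 'z'
Digits found: 5
Result: 5


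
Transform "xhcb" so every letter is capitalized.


Input string: 'xhcb'
Operation: convert each letter to uppercase
Mapping: 'x'->'X', 'h'->'H', 'c'->'C', 'b'->'B'
Result: XHCB


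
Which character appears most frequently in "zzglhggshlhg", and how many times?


Input: 'zzglhggshlhg'
Operation: tally each character
Counts: 'g':4, 'h':3, 'l':2, 's':1, 'z':2
Maximum: 'g' appears 4 times


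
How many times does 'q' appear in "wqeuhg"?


Input string: 'wqeuhg'
Target character: 'q'
Scan each position: s[1]='q'
Matches found at indices: 1
Total: 1


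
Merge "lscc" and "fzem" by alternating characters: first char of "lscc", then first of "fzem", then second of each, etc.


String 1: 'lscc'
String 2: 'fzem'
Operation: alternate characters
Pairs: 'l'+'f', 's'+'z', 'c'+'e', 'c'+'m'
Result: lfszcecm


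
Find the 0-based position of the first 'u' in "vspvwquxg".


Input string: 'vspvwquxg'
Target: 'u'
Scanning left to right: s[0]='v', s[1]='s', s[2]='p', s[3]='v', s[4]='w', s[5]='q', s[6]='u'
First match at index: 6


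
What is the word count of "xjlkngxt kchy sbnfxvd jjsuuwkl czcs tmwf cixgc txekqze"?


Input string: 'xjlkngxt kchy sbnfxvd jjsuuwkl czcs tmwf cixgc txekqze'
Operation: split by spaces
Words found: 'xjlkngxt', 'kchy', 'sbnfxvd', 'jjsuuwkl', 'czcs', 'tmwf', 'cixgc', 'txekqze'
Word count: 8


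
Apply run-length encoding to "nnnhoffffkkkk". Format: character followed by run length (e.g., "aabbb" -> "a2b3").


Input: 'nnnhoffffkkkk'
Operation: identify consecutive runs
Runs: 'nnn' -> n3, 'h' -> h1, 'o' -> o1, 'ffff' -> f4, 'kkkk' -> k4
Encoded: n3h1o1f4k4


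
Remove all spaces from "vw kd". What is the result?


Input string: 'vw kd'
Operation: remove all spaces
Words: 'vw', 'kd'
Join without spaces: vwkd


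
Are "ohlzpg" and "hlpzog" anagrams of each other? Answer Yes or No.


String 1: 'ohlzpg' -> sorted: 'ghlopz'
String 2: 'hlpzog' -> sorted: 'ghlopz'
Compare sorted forms: 'ghlopz' == 'ghlopz'
Anagram: Yes


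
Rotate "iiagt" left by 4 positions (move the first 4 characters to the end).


Input: 'iiagt', shift = 4
Operation: split at index 4 and swap parts
Front part s[0:4] = 'iiag'
Back part s[4:] = 't'
Rotated = back + front = 't' + 'iiag'
Result: tiiag


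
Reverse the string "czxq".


Input string: 'czxq'
Operation: reverse character order
Original order: 'c' -> 'z' -> 'x' -> 'q'
Reversed order: 'q' -> 'x' -> 'z' -> 'c'
Result: qxzc


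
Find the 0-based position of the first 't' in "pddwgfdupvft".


Input string: 'pddwgfdupvft'
Target: 't'
Scanning left to right: s[0]='p', s[1]='d', s[2]='d', s[3]='w', s[4]='g', s[5]='f', s[6]='d', s[7]='u', s[8]='p', s[9]='v', s[10]='f', s[11]='t'
First match at index: 11


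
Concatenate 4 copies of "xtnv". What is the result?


Input string: 'xtnv'
Operation: repeat 4 times
Concatenation: 'xtnv' + 'xtnv' + 'xtnv' + 'xtnv'
Result: xtnvxtnvxtnvxtnv


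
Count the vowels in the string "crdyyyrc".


Input string: 'crdyyyrc'
Operation: count vowels (a, e, i, o, u)
Scan: s[0]='c', s[1]='r', s[2]='d', s[3]='y', s[4]='y', s[5]='y', s[6]='r', s[7]='c'
Vowels found: 0
Result: 0


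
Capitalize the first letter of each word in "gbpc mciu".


Input string: 'gbpc mciu'
Operation: capitalize first letter of each word
Word transformations: 'gbpc'->'Gbpc', 'mciu'->'Mciu'
Result: Gbpc Mciu


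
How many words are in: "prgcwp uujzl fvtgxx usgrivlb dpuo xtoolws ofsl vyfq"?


Input string: 'prgcwp uujzl fvtgxx usgrivlb dpuo xtoolws ofsl vyfq'
Operation: split by spaces
Words found: 'prgcwp', 'uujzl', 'fvtgxx', 'usgrivlb', 'dpuo', 'xtoolws', 'ofsl', 'vyfq'
Word count: 8


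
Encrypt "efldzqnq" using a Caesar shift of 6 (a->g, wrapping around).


Input: 'efldzqnq', shift = 6
Operation: for each letter, (position + 6) mod 26
Mapping: 'e'(4+6=10)->'k', 'f'(5+6=11)->'l', 'l'(11+6=17)->'r', 'd'(3+6=9)->'j', 'z'(25+6=31, 31 mod 26=5)->'f', 'q'(16+6=22)->'w', 'n'(13+6=19)->'t', 'q'(16+6=22)->'w'
Result: klrjfwtw


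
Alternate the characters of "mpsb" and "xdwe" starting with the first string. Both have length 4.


String 1: 'mpsb'
String 2: 'xdwe'
Operation: alternate characters
Pairs: 'm'+'x', 'p'+'d', 's'+'w', 'b'+'e'
Result: mxpdswbe


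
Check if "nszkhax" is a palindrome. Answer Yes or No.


Input string: 'nszkhax'
Reversed: 'xahkzsn'
Compare pairs: s[0]='n' vs s[6]='x' (mismatch), s[1]='s' vs s[5]='a' (mismatch), s[2]='z' vs s[4]='h' (mismatch)
Palindrome: No


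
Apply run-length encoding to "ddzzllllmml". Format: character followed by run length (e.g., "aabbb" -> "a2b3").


Input: 'ddzzllllmml'
Operation: identify consecutive runs
Runs: 'dd' -> d2, 'zz' -> z2, 'llll' -> l4, 'mm' -> m2, 'l' -> l1
Encoded: d2z2l4m2l1


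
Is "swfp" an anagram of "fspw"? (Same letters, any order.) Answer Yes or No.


String 1: 'fspw' -> sorted: 'fpsw'
String 2: 'swfp' -> sorted: 'fpsw'
Compare sorted forms: 'fpsw' == 'fpsw'
Anagram: Yes


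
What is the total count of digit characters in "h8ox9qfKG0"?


Input string: 'h8ox9qfKG0'
Operation: count digit characters (0-9)
Scan: 'h', '8'(digit), 'o', 'x', '9'(digit), 'q', 'f', 'K', 'G', '0'(digit)
Digits found: 3
Result: 3


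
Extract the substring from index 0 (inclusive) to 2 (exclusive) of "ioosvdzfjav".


Input string: 'ioosvdzfjav'
Operation: slice [0:2]
Extract characters: s[0]='i', s[1]='o'
Result: io


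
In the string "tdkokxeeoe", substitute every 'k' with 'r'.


Input string: 'tdkokxeeoe'
Operation: replace 'k' with 'r'
Positions of 'k': 2, 4
After replacement: tdrorxeeoe


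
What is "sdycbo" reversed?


Input string: 'sdycbo'
Operation: reverse character order
Original order: 's' -> 'd' -> 'y' -> 'c' -> 'b' -> 'o'
Reversed order: 'o' -> 'b' -> 'c' -> 'y' -> 'd' -> 's'
Result: obcyds


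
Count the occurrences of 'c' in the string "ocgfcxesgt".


Input string: 'ocgfcxesgt'
Target character: 'c'
Scan each position: s[1]='c', s[4]='c'
Matches found at indices: 1, 4
Total: 2


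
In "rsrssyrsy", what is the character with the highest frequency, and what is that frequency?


Input: 'rsrssyrsy'
Operation: tally each character
Counts: 'r':3, 's':4, 'y':2
Maximum: 's' appears 4 times


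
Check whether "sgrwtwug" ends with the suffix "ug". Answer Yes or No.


Input string: 'sgrwtwug'
Suffix to check: 'ug'
Last 2 characters of input: 'ug'
Match: True
Result: Yes


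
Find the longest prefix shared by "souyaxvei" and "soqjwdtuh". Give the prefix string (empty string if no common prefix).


String 1: 'souyaxvei'
String 2: 'soqjwdtuh'
Compare position by position:
pos 0: 's' vs 's' match
pos 1: 'o' vs 'o' match
pos 2: 'u' vs 'q' differ -> stop
Longest common prefix: "so" (length 2)


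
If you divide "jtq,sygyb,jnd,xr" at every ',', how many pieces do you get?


Input string: 'jtq,sygyb,jnd,xr'
Delimiter: ','
Split result: 'jtq', 'sygyb', 'jnd', 'xr'
Number of parts: 4


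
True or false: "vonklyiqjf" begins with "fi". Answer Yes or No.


Input string: 'vonklyiqjf'
Prefix to check: 'fi'
First 2 characters of input: 'vo'
Match: False
Result: No


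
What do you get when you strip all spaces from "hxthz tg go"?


Input string: 'hxthz tg go'
Operation: remove all spaces
Words: 'hxthz', 'tg', 'go'
Join without spaces: hxthztggo


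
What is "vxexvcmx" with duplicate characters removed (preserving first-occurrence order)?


Input: 'vxexvcmx'
Operation: keep first occurrence of each character
Scan: s[0]='v' new -> keep; s[1]='x' new -> keep; s[2]='e' new -> keep; s[3]='x' seen -> skip; s[4]='v' seen -> skip; s[5]='c' new -> keep; s[6]='m' new -> keep; s[7]='x' seen -> skip
Result: vxecm


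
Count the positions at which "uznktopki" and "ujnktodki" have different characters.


String 1: 'uznktopki'
String 2: 'ujnktodki'
Compare each position: pos 0: 'u'=='u', pos 1: 'z'!='j', pos 2: 'n'=='n', pos 3: 'k'=='k', pos 4: 't'=='t', pos 5: 'o'=='o', pos 6: 'p'!='d', pos 7: 'k'=='k', pos 8: 'i'=='i'
Differing positions: 2
Hamming distance: 2


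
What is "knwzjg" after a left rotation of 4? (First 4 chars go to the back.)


Input: 'knwzjg', shift = 4
Operation: split at index 4 and swap parts
Front part s[0:4] = 'knwz'
Back part s[4:] = 'jg'
Rotated = back + front = 'jg' + 'knwz'
Result: jgknwz


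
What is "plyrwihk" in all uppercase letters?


Input string: 'plyrwihk'
Operation: convert each letter to uppercase
Mapping: 'p'->'P', 'l'->'L', 'y'->'Y', 'r'->'R', 'w'->'W', 'i'->'I', 'h'->'H', 'k'->'K'
Result: PLYRWIHK


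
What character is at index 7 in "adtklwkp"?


Input string: 'adtklwkp'
Operation: get character at index 7
Index mapping: s[0]='a', s[1]='d', s[2]='t', s[3]='k', s[4]='l', s[5]='w', s[6]='k', s[7]='p'
Result: 'p'


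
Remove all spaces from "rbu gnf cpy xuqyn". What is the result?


Input string: 'rbu gnf cpy xuqyn'
Operation: remove all spaces
Words: 'rbu', 'gnf', 'cpy', 'xuqyn'
Join without spaces: rbugnfcpyxuqyn


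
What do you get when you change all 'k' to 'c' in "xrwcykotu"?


Input string: 'xrwcykotu'
Operation: replace 'k' with 'c'
Positions of 'k': 5
After replacement: xrwcycotu


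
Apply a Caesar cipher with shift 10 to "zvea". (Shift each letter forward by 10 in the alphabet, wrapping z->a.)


Input: 'zvea', shift = 10
Operation: for each letter, (position + 10) mod 26
Mapping: 'z'(25+10=35, 35 mod 26=9)->'j', 'v'(21+10=31, 31 mod 26=5)->'f', 'e'(4+10=14)->'o', 'a'(0+10=10)->'k'
Result: jfok


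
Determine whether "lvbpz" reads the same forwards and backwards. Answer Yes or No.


Input string: 'lvbpz'
Reversed: 'zpbvl'
Compare pairs: s[0]='l' vs s[4]='z' (mismatch), s[1]='v' vs s[3]='p' (mismatch)
Palindrome: No


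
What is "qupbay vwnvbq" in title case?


Input string: 'qupbay vwnvbq'
Operation: capitalize first letter of each word
Word transformations: 'qupbay'->'Qupbay', 'vwnvbq'->'Vwnvbq'
Result: Qupbay Vwnvbq


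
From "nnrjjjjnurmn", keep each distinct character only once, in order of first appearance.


Input: 'nnrjjjjnurmn'
Operation: keep first occurrence of each character
Scan: s[0]='n' new -> keep; s[1]='n' seen -> skip; s[2]='r' new -> keep; s[3]='j' new -> keep; s[4]='j' seen -> skip; s[5]='j' seen -> skip; s[6]='j' seen -> skip; s[7]='n' seen -> skip; s[8]='u' new -> keep; s[9]='r' seen -> skip; s[10]='m' new -> keep; s[11]='n' seen -> skip
Result: nrjum


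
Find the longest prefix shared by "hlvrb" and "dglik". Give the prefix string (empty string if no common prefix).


String 1: 'hlvrb'
String 2: 'dglik'
Compare position by position:
pos 0: 'h' vs 'd' differ -> stop
Longest common prefix: "" (length 0)


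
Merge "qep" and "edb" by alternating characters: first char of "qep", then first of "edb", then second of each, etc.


String 1: 'qep'
String 2: 'edb'
Operation: alternate characters
Pairs: 'q'+'e', 'e'+'d', 'p'+'b'
Result: qeedpb


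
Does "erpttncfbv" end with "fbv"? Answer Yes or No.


Input string: 'erpttncfbv'
Suffix to check: 'fbv'
Last 3 characters of input: 'fbv'
Match: True
Result: Yes


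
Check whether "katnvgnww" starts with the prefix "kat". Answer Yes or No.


Input string: 'katnvgnww'
Prefix to check: 'kat'
First 3 characters of input: 'kat'
Match: True
Result: Yes


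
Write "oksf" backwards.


Input string: 'oksf'
Operation: reverse character order
Original order: 'o' -> 'k' -> 's' -> 'f'
Reversed order: 'f' -> 's' -> 'k' -> 'o'
Result: fsko


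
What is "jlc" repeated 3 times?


Input string: 'jlc'
Operation: repeat 3 times
Concatenation: 'jlc' + 'jlc' + 'jlc'
Result: jlcjlcjlc


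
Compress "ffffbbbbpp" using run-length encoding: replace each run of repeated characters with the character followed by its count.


Input: 'ffffbbbbpp'
Operation: identify consecutive runs
Runs: 'ffff' -> f4, 'bbbb' -> b4, 'pp' -> p2
Encoded: f4b4p2


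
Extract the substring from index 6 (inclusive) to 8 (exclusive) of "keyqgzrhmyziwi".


Input string: 'keyqgzrhmyziwi'
Operation: slice [6:8]
Extract characters: s[6]='r', s[7]='h'
Result: rh


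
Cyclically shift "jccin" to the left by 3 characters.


Input: 'jccin', shift = 3
Operation: split at index 3 and swap parts
Front part s[0:3] = 'jcc'
Back part s[3:] = 'in'
Rotated = back + front = 'in' + 'jcc'
Result: injcc


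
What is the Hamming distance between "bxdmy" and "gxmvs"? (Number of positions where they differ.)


String 1: 'bxdmy'
String 2: 'gxmvs'
Compare each position: pos 0: 'b'!='g', pos 1: 'x'=='x', pos 2: 'd'!='m', pos 3: 'm'!='v', pos 4: 'y'!='s'
Differing positions: 4
Hamming distance: 4


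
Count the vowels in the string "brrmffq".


Input string: 'brrmffq'
Operation: count vowels (a, e, i, o, u)
Scan: s[0]='b', s[1]='r', s[2]='r', s[3]='m', s[4]='f', s[5]='f', s[6]='q'
Vowels found: 0
Result: 0


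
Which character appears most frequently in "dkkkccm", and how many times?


Input: 'dkkkccm'
Operation: tally each character
Counts: 'c':2, 'd':1, 'k':3, 'm':1
Maximum: 'k' appears 3 times


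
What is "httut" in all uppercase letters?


Input string: 'httut'
Operation: convert each letter to uppercase
Mapping: 'h'->'H', 't'->'T', 't'->'T', 'u'->'U', 't'->'T'
Result: HTTUT


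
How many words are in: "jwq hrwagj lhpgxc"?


Input string: 'jwq hrwagj lhpgxc'
Operation: split by spaces
Words found: 'jwq', 'hrwagj', 'lhpgxc'
Word count: 3


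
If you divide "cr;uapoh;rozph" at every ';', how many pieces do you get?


Input string: 'cr;uapoh;rozph'
Delimiter: ';'
Split result: 'cr', 'uapoh', 'rozph'
Number of parts: 3


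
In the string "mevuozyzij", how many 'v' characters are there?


Input string: 'mevuozyzij'
Target character: 'v'
Scan each position: s[2]='v'
Matches found at indices: 2
Total: 1


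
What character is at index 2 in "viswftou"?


Input string: 'viswftou'
Operation: get character at index 2
Index mapping: s[0]='v', s[1]='i', s[2]='s'
Result: 's'


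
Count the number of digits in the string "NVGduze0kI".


Input string: 'NVGduze0kI'
Operation: count digit characters (0-9)
Scan: 'N', 'V', 'G', 'd', 'u', 'z', 'e', '0'(digit), 'k', 'I'
Digits found: 1
Result: 1


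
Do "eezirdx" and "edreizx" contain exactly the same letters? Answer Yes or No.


String 1: 'eezirdx' -> sorted: 'deeirxz'
String 2: 'edreizx' -> sorted: 'deeirxz'
Compare sorted forms: 'deeirxz' == 'deeirxz'
Anagram: Yes


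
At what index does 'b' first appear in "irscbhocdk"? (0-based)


Input string: 'irscbhocdk'
Target: 'b'
Scanning left to right: s[0]='i', s[1]='r', s[2]='s', s[3]='c', s[4]='b'
First match at index: 4


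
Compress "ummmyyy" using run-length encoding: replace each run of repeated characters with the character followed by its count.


Input: 'ummmyyy'
Operation: identify consecutive runs
Runs: 'u' -> u1, 'mmm' -> m3, 'yyy' -> y3
Encoded: u1m3y3


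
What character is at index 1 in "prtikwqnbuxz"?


Input string: 'prtikwqnbuxz'
Operation: get character at index 1
Index mapping: s[0]='p', s[1]='r'
Result: 'r'


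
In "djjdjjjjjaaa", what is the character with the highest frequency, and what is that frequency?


Input: 'djjdjjjjjaaa'
Operation: tally each character
Counts: 'a':3, 'd':2, 'j':7
Maximum: 'j' appears 7 times


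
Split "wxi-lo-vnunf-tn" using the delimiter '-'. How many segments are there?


Input string: 'wxi-lo-vnunf-tn'
Delimiter: '-'
Split result: 'wxi', 'lo', 'vnunf', 'tn'
Number of parts: 4


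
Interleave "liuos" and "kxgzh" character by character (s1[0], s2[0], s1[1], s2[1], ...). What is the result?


String 1: 'liuos'
String 2: 'kxgzh'
Operation: alternate characters
Pairs: 'l'+'k', 'i'+'x', 'u'+'g', 'o'+'z', 's'+'h'
Result: lkixugozsh


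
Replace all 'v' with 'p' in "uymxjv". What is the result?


Input string: 'uymxjv'
Operation: replace 'v' with 'p'
Positions of 'v': 5
After replacement: uymxjp


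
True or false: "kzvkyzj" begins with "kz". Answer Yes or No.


Input string: 'kzvkyzj'
Prefix to check: 'kz'
First 2 characters of input: 'kz'
Match: True
Result: Yes


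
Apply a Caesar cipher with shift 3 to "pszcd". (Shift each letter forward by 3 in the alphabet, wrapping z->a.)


Input: 'pszcd', shift = 3
Operation: for each letter, (position + 3) mod 26
Mapping: 'p'(15+3=18)->'s', 's'(18+3=21)->'v', 'z'(25+3=28, 28 mod 26=2)->'c', 'c'(2+3=5)->'f', 'd'(3+3=6)->'g'
Result: svcfg


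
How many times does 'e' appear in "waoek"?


Input string: 'waoek'
Target character: 'e'
Scan each position: s[3]='e'
Matches found at indices: 3
Total: 1


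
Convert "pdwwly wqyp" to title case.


Input string: 'pdwwly wqyp'
Operation: capitalize first letter of each word
Word transformations: 'pdwwly'->'Pdwwly', 'wqyp'->'Wqyp'
Result: Pdwwly Wqyp


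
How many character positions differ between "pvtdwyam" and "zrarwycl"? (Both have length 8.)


String 1: 'pvtdwyam'
String 2: 'zrarwycl'
Compare each position: pos 0: 'p'!='z', pos 1: 'v'!='r', pos 2: 't'!='a', pos 3: 'd'!='r', pos 4: 'w'=='w', pos 5: 'y'=='y', pos 6: 'a'!='c', pos 7: 'm'!='l'
Differing positions: 6
Hamming distance: 6


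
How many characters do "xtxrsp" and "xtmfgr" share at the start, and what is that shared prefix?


String 1: 'xtxrsp'
String 2: 'xtmfgr'
Compare position by position:
pos 0: 'x' vs 'x' match
pos 1: 't' vs 't' match
pos 2: 'x' vs 'm' differ -> stop
Longest common prefix: "xt" (length 2)


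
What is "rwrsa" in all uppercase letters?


Input string: 'rwrsa'
Operation: convert each letter to uppercase
Mapping: 'r'->'R', 'w'->'W', 'r'->'R', 's'->'S', 'a'->'A'
Result: RWRSA


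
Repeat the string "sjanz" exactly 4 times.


Input string: 'sjanz'
Operation: repeat 4 times
Concatenation: 'sjanz' + 'sjanz' + 'sjanz' + 'sjanz'
Result: sjanzsjanzsjanzsjanz


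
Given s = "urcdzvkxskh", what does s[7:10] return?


Input string: 'urcdzvkxskh'
Operation: slice [7:10]
Extract characters: s[7]='x', s[8]='s', s[9]='k'
Result: xsk


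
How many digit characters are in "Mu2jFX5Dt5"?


Input string: 'Mu2jFX5Dt5'
Operation: count digit characters (0-9)
Scan: 'M', 'u', '2'(digit), 'j', 'F', 'X', '5'(digit), 'D', 't', '5'(digit)
Digits found: 3
Result: 3


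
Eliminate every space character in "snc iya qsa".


Input string: 'snc iya qsa'
Operation: remove all spaces
Words: 'snc', 'iya', 'qsa'
Join without spaces: snciyaqsa


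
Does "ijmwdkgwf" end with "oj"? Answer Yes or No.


Input string: 'ijmwdkgwf'
Suffix to check: 'oj'
Last 2 characters of input: 'wf'
Match: False
Result: No


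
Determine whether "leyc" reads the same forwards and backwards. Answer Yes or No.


Input string: 'leyc'
Reversed: 'cyel'
Compare pairs: s[0]='l' vs s[3]='c' (mismatch), s[1]='e' vs s[2]='y' (mismatch)
Palindrome: No


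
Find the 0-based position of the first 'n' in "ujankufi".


Input string: 'ujankufi'
Target: 'n'
Scanning left to right: s[0]='u', s[1]='j', s[2]='a', s[3]='n'
First match at index: 3


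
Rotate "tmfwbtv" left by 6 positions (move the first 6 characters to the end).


Input: 'tmfwbtv', shift = 6
Operation: split at index 6 and swap parts
Front part s[0:6] = 'tmfwbt'
Back part s[6:] = 'v'
Rotated = back + front = 'v' + 'tmfwbt'
Result: vtmfwbt


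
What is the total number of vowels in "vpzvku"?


Input string: 'vpzvku'
Operation: count vowels (a, e, i, o, u)
Scan: s[0]='v', s[1]='p', s[2]='z', s[3]='v', s[4]='k', s[5]='u' (vowel)
Vowels found: 1
Result: 1


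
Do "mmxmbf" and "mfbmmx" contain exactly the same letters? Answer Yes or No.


String 1: 'mmxmbf' -> sorted: 'bfmmmx'
String 2: 'mfbmmx' -> sorted: 'bfmmmx'
Compare sorted forms: 'bfmmmx' == 'bfmmmx'
Anagram: Yes


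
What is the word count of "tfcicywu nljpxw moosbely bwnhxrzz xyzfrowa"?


Input string: 'tfcicywu nljpxw moosbely bwnhxrzz xyzfrowa'
Operation: split by spaces
Words found: 'tfcicywu', 'nljpxw', 'moosbely', 'bwnhxrzz', 'xyzfrowa'
Word count: 5


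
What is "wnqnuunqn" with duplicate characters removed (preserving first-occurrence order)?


Input: 'wnqnuunqn'
Operation: keep first occurrence of each character
Scan: s[0]='w' new -> keep; s[1]='n' new -> keep; s[2]='q' new -> keep; s[3]='n' seen -> skip; s[4]='u' new -> keep; s[5]='u' seen -> skip; s[6]='n' seen -> skip; s[7]='q' seen -> skip; s[8]='n' seen -> skip
Result: wnqu


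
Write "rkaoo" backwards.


Input string: 'rkaoo'
Operation: reverse character order
Original order: 'r' -> 'k' -> 'a' -> 'o' -> 'o'
Reversed order: 'o' -> 'o' -> 'a' -> 'k' -> 'r'
Result: ooakr


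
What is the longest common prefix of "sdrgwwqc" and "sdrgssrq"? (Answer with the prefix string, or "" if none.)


String 1: 'sdrgwwqc'
String 2: 'sdrgssrq'
Compare position by position:
pos 0: 's' vs 's' match
pos 1: 'd' vs 'd' match
pos 2: 'r' vs 'r' match
pos 3: 'g' vs 'g' match
pos 4: 'w' vs 's' differ -> stop
Longest common prefix: "sdrg" (length 4)


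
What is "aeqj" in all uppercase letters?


Input string: 'aeqj'
Operation: convert each letter to uppercase
Mapping: 'a'->'A', 'e'->'E', 'q'->'Q', 'j'->'J'
Result: AEQJ


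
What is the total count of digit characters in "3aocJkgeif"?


Input string: '3aocJkgeif'
Operation: count digit characters (0-9)
Scan: '3'(digit), 'a', 'o', 'c', 'J', 'k', 'g', 'e', 'i', 'f'
Digits found: 1
Result: 1


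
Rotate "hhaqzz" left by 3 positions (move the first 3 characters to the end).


Input: 'hhaqzz', shift = 3
Operation: split at index 3 and swap parts
Front part s[0:3] = 'hha'
Back part s[3:] = 'qzz'
Rotated = back + front = 'qzz' + 'hha'
Result: qzzhha


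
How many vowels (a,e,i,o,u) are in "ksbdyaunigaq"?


Input string: 'ksbdyaunigaq'
Operation: count vowels (a, e, i, o, u)
Scan: s[0]='k', s[1]='s', s[2]='b', s[3]='d', s[4]='y', s[5]='a' (vowel), s[6]='u' (vowel), s[7]='n', s[8]='i' (vowel), s[9]='g', s[10]='a' (vowel), s[11]='q'
Vowels found: 4
Result: 4


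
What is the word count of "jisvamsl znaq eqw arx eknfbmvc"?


Input string: 'jisvamsl znaq eqw arx eknfbmvc'
Operation: split by spaces
Words found: 'jisvamsl', 'znaq', 'eqw', 'arx', 'eknfbmvc'
Word count: 5


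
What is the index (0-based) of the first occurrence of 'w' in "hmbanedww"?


Input string: 'hmbanedww'
Target: 'w'
Scanning left to right: s[0]='h', s[1]='m', s[2]='b', s[3]='a', s[4]='n', s[5]='e', s[6]='d', s[7]='w'
First match at index: 7


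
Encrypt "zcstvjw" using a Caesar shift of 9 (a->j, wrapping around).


Input: 'zcstvjw', shift = 9
Operation: for each letter, (position + 9) mod 26
Mapping: 'z'(25+9=34, 34 mod 26=8)->'i', 'c'(2+9=11)->'l', 's'(18+9=27, 27 mod 26=1)->'b', 't'(19+9=28, 28 mod 26=2)->'c', 'v'(21+9=30, 30 mod 26=4)->'e', 'j'(9+9=18)->'s', 'w'(22+9=31, 31 mod 26=5)->'f'
Result: ilbcesf


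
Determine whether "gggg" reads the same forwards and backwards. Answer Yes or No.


Input string: 'gggg'
Reversed: 'gggg'
Compare pairs: s[0]='g' vs s[3]='g' (match), s[1]='g' vs s[2]='g' (match)
Palindrome: Yes


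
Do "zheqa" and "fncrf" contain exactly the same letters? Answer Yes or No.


String 1: 'zheqa' -> sorted: 'aehqz'
String 2: 'fncrf' -> sorted: 'cffnr'
Compare sorted forms: 'aehqz' != 'cffnr'
Anagram: No


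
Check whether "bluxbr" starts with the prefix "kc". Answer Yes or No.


Input string: 'bluxbr'
Prefix to check: 'kc'
First 2 characters of input: 'bl'
Match: False
Result: No


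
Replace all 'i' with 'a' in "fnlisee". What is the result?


Input string: 'fnlisee'
Operation: replace 'i' with 'a'
Positions of 'i': 3
After replacement: fnlasee


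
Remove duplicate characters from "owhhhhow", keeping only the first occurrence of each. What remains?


Input: 'owhhhhow'
Operation: keep first occurrence of each character
Scan: s[0]='o' new -> keep; s[1]='w' new -> keep; s[2]='h' new -> keep; s[3]='h' seen -> skip; s[4]='h' seen -> skip; s[5]='h' seen -> skip; s[6]='o' seen -> skip; s[7]='w' seen -> skip
Result: owh


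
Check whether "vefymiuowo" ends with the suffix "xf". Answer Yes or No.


Input string: 'vefymiuowo'
Suffix to check: 'xf'
Last 2 characters of input: 'wo'
Match: False
Result: No


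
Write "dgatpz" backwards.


Input string: 'dgatpz'
Operation: reverse character order
Original order: 'd' -> 'g' -> 'a' -> 't' -> 'p' -> 'z'
Reversed order: 'z' -> 'p' -> 't' -> 'a' -> 'g' -> 'd'
Result: zptagd


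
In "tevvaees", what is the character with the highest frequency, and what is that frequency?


Input: 'tevvaees'
Operation: tally each character
Counts: 'a':1, 'e':3, 's':1, 't':1, 'v':2
Maximum: 'e' appears 3 times


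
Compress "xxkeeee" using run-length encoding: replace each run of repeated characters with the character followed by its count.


Input: 'xxkeeee'
Operation: identify consecutive runs
Runs: 'xx' -> x2, 'k' -> k1, 'eeee' -> e4
Encoded: x2k1e4


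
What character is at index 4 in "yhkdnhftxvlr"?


Input string: 'yhkdnhftxvlr'
Operation: get character at index 4
Index mapping: s[0]='y', s[1]='h', s[2]='k', s[3]='d', s[4]='n'
Result: 'n'


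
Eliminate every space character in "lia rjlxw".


Input string: 'lia rjlxw'
Operation: remove all spaces
Words: 'lia', 'rjlxw'
Join without spaces: liarjlxw


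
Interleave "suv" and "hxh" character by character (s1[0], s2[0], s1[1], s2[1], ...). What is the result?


String 1: 'suv'
String 2: 'hxh'
Operation: alternate characters
Pairs: 's'+'h', 'u'+'x', 'v'+'h'
Result: shuxvh


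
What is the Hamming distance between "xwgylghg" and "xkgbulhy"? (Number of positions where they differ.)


String 1: 'xwgylghg'
String 2: 'xkgbulhy'
Compare each position: pos 0: 'x'=='x', pos 1: 'w'!='k', pos 2: 'g'=='g', pos 3: 'y'!='b', pos 4: 'l'!='u', pos 5: 'g'!='l', pos 6: 'h'=='h', pos 7: 'g'!='y'
Differing positions: 5
Hamming distance: 5


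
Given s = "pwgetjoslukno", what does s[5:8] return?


Input string: 'pwgetjoslukno'
Operation: slice [5:8]
Extract characters: s[5]='j', s[6]='o', s[7]='s'
Result: jos


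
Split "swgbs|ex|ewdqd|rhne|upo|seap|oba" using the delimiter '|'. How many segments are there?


Input string: 'swgbs|ex|ewdqd|rhne|upo|seap|oba'
Delimiter: '|'
Split result: 'swgbs', 'ex', 'ewdqd', 'rhne', 'upo', 'seap', 'oba'
Number of parts: 7


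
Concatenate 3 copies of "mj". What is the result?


Input string: 'mj'
Operation: repeat 3 times
Concatenation: 'mj' + 'mj' + 'mj'
Result: mjmjmj


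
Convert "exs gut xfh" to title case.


Input string: 'exs gut xfh'
Operation: capitalize first letter of each word
Word transformations: 'exs'->'Exs', 'gut'->'Gut', 'xfh'->'Xfh'
Result: Exs Gut Xfh


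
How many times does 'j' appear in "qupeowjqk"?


Input string: 'qupeowjqk'
Target character: 'j'
Scan each position: s[6]='j'
Matches found at indices: 6
Total: 1


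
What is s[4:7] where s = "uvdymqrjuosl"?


Input string: 'uvdymqrjuosl'
Operation: slice [4:7]
Extract characters: s[4]='m', s[5]='q', s[6]='r'
Result: mqr


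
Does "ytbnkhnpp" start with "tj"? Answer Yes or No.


Input string: 'ytbnkhnpp'
Prefix to check: 'tj'
First 2 characters of input: 'yt'
Match: False
Result: No


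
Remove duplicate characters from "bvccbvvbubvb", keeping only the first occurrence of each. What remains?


Input: 'bvccbvvbubvb'
Operation: keep first occurrence of each character
Scan: s[0]='b' new -> keep; s[1]='v' new -> keep; s[2]='c' new -> keep; s[3]='c' seen -> skip; s[4]='b' seen -> skip; s[5]='v' seen -> skip; s[6]='v' seen -> skip; s[7]='b' seen -> skip; s[8]='u' new -> keep; s[9]='b' seen -> skip; s[10]='v' seen -> skip; s[11]='b' seen -> skip
Result: bvcu


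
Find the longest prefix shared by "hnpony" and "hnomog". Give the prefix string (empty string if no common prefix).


String 1: 'hnpony'
String 2: 'hnomog'
Compare position by position:
pos 0: 'h' vs 'h' match
pos 1: 'n' vs 'n' match
pos 2: 'p' vs 'o' differ -> stop
Longest common prefix: "hn" (length 2)


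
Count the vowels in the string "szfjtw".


Input string: 'szfjtw'
Operation: count vowels (a, e, i, o, u)
Scan: s[0]='s', s[1]='z', s[2]='f', s[3]='j', s[4]='t', s[5]='w'
Vowels found: 0
Result: 0


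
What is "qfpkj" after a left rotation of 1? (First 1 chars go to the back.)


Input: 'qfpkj', shift = 1
Operation: split at index 1 and swap parts
Front part s[0:1] = 'q'
Back part s[1:] = 'fpkj'
Rotated = back + front = 'fpkj' + 'q'
Result: fpkjq


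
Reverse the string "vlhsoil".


Input string: 'vlhsoil'
Operation: reverse character order
Original order: 'v' -> 'l' -> 'h' -> 's' -> 'o' -> 'i' -> 'l'
Reversed order: 'l' -> 'i' -> 'o' -> 's' -> 'h' -> 'l' -> 'v'
Result: lioshlv


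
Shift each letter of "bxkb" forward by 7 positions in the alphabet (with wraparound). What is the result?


Input: 'bxkb', shift = 7
Operation: for each letter, (position + 7) mod 26
Mapping: 'b'(1+7=8)->'i', 'x'(23+7=30, 30 mod 26=4)->'e', 'k'(10+7=17)->'r', 'b'(1+7=8)->'i'
Result: ieri


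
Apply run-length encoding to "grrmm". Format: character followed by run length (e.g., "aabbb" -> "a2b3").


Input: 'grrmm'
Operation: identify consecutive runs
Runs: 'g' -> g1, 'rr' -> r2, 'mm' -> m2
Encoded: g1r2m2


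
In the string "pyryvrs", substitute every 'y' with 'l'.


Input string: 'pyryvrs'
Operation: replace 'y' with 'l'
Positions of 'y': 1, 3
After replacement: plrlvrs


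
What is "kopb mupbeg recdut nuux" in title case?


Input string: 'kopb mupbeg recdut nuux'
Operation: capitalize first letter of each word
Word transformations: 'kopb'->'Kopb', 'mupbeg'->'Mupbeg', 'recdut'->'Recdut', 'nuux'->'Nuux'
Result: Kopb Mupbeg Recdut Nuux


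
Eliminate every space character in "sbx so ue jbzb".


Input string: 'sbx so ue jbzb'
Operation: remove all spaces
Words: 'sbx', 'so', 'ue', 'jbzb'
Join without spaces: sbxsouejbzb


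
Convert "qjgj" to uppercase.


Input string: 'qjgj'
Operation: convert each letter to uppercase
Mapping: 'q'->'Q', 'j'->'J', 'g'->'G', 'j'->'J'
Result: QJGJ


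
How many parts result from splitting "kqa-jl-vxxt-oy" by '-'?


Input string: 'kqa-jl-vxxt-oy'
Delimiter: '-'
Split result: 'kqa', 'jl', 'vxxt', 'oy'
Number of parts: 4


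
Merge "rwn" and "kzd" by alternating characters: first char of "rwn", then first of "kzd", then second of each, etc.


String 1: 'rwn'
String 2: 'kzd'
Operation: alternate characters
Pairs: 'r'+'k', 'w'+'z', 'n'+'d'
Result: rkwznd
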